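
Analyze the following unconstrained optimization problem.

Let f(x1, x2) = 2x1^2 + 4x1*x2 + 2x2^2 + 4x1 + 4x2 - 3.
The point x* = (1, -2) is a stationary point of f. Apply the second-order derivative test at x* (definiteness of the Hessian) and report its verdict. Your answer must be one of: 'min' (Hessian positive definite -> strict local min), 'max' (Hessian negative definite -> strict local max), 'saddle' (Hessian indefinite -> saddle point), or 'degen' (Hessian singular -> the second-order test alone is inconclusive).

Compute the Hessian H = grad^2 f:
  H = [[4, 4], [4, 4]]
Verify stationarity: grad f(x*) = H x* + g = (0, 0).
Eigenvalues of H: 0, 8.
H has a zero eigenvalue (singular; positive semidefinite but not definite), so H is neither positive definite, negative definite, nor indefinite. The second-order test alone is inconclusive -> degen.
(Indeed, f is constant along the null direction of H through x*, so x* is not a strict local extremum.)

degen


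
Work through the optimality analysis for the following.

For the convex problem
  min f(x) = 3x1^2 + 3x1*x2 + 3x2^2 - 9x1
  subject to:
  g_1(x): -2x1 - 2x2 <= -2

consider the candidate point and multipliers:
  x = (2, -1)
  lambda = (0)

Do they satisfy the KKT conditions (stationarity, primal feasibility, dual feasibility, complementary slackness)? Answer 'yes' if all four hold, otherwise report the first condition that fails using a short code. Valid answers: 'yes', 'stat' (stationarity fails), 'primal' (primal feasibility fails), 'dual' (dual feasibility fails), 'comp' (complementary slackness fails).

Gradient of f: grad f(x) = Q x + c = (0, 0)
Constraint values g_i(x) = a_i^T x - b_i:
  g_1((2, -1)) = 0
Stationarity residual: grad f(x) + sum_i lambda_i a_i = (0, 0)
  -> stationarity OK
Primal feasibility (all g_i <= 0): OK
Dual feasibility (all lambda_i >= 0): OK
Complementary slackness (lambda_i * g_i(x) = 0 for all i): OK

Verdict: yes, KKT holds.

yes


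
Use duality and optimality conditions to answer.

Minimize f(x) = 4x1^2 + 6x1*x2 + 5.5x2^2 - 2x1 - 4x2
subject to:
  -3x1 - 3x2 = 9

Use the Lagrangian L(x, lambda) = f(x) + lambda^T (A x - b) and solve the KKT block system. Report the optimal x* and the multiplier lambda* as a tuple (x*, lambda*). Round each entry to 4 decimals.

Form the Lagrangian:
  L(x, lambda) = (1/2) x^T Q x + c^T x + lambda^T (A x - b)
Stationarity (grad_x L = 0): Q x + c + A^T lambda = 0.
Primal feasibility: A x = b.

This gives the KKT block system:
  [ Q   A^T ] [ x     ]   [-c ]
  [ A    0  ] [ lambda ] = [ b ]

Solving the linear system:
  x*      = (-2.4286, -0.5714)
  lambda* = (-8.2857)
  f(x*)   = 40.8571

x* = (-2.4286, -0.5714), lambda* = (-8.2857)


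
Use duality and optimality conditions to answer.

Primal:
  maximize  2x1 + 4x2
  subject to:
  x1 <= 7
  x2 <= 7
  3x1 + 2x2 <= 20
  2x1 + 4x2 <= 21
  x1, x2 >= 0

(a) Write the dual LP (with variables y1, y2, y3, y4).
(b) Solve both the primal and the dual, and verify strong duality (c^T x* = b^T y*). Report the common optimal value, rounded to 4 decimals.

The standard primal-dual pair for 'max c^T x s.t. A x <= b, x >= 0' is:
  Dual:  min b^T y  s.t.  A^T y >= c,  y >= 0.

So the dual LP is:
  minimize  7y1 + 7y2 + 20y3 + 21y4
  subject to:
    y1 + 3y3 + 2y4 >= 2
    y2 + 2y3 + 4y4 >= 4
    y1, y2, y3, y4 >= 0

Solving the primal: x* = (4.75, 2.875).
  primal value c^T x* = 21.
Solving the dual: y* = (0, 0, 0, 1).
  dual value b^T y* = 21.
Strong duality: c^T x* = b^T y*. Confirmed.

21


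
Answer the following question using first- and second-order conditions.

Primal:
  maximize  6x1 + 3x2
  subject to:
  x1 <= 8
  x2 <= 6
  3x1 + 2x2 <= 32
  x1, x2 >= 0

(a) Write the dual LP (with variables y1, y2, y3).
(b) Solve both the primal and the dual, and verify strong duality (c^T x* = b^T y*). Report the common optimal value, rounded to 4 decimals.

The standard primal-dual pair for 'max c^T x s.t. A x <= b, x >= 0' is:
  Dual:  min b^T y  s.t.  A^T y >= c,  y >= 0.

So the dual LP is:
  minimize  8y1 + 6y2 + 32y3
  subject to:
    y1 + 3y3 >= 6
    y2 + 2y3 >= 3
    y1, y2, y3 >= 0

Solving the primal: x* = (8, 4).
  primal value c^T x* = 60.
Solving the dual: y* = (1.5, 0, 1.5).
  dual value b^T y* = 60.
Strong duality: c^T x* = b^T y*. Confirmed.

60


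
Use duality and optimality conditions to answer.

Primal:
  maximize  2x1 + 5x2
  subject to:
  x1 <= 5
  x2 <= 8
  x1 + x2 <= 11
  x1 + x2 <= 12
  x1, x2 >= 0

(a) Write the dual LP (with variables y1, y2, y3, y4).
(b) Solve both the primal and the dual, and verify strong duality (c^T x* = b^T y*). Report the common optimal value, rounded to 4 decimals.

The standard primal-dual pair for 'max c^T x s.t. A x <= b, x >= 0' is:
  Dual:  min b^T y  s.t.  A^T y >= c,  y >= 0.

So the dual LP is:
  minimize  5y1 + 8y2 + 11y3 + 12y4
  subject to:
    y1 + y3 + y4 >= 2
    y2 + y3 + y4 >= 5
    y1, y2, y3, y4 >= 0

Solving the primal: x* = (3, 8).
  primal value c^T x* = 46.
Solving the dual: y* = (0, 3, 2, 0).
  dual value b^T y* = 46.
Strong duality: c^T x* = b^T y*. Confirmed.

46


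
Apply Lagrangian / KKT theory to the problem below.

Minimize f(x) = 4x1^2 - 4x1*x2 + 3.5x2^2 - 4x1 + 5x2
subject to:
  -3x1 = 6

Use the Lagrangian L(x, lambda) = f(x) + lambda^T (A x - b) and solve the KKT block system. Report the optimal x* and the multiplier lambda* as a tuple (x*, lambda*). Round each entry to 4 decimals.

Form the Lagrangian:
  L(x, lambda) = (1/2) x^T Q x + c^T x + lambda^T (A x - b)
Stationarity (grad_x L = 0): Q x + c + A^T lambda = 0.
Primal feasibility: A x = b.

This gives the KKT block system:
  [ Q   A^T ] [ x     ]   [-c ]
  [ A    0  ] [ lambda ] = [ b ]

Solving the linear system:
  x*      = (-2, -1.8571)
  lambda* = (-4.1905)
  f(x*)   = 11.9286

x* = (-2, -1.8571), lambda* = (-4.1905)


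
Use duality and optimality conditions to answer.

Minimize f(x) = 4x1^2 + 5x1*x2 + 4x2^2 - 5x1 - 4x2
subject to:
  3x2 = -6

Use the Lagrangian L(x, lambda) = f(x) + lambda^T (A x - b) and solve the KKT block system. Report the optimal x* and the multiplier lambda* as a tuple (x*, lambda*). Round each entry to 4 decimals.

Form the Lagrangian:
  L(x, lambda) = (1/2) x^T Q x + c^T x + lambda^T (A x - b)
Stationarity (grad_x L = 0): Q x + c + A^T lambda = 0.
Primal feasibility: A x = b.

This gives the KKT block system:
  [ Q   A^T ] [ x     ]   [-c ]
  [ A    0  ] [ lambda ] = [ b ]

Solving the linear system:
  x*      = (1.875, -2)
  lambda* = (3.5417)
  f(x*)   = 9.9375

x* = (1.875, -2), lambda* = (3.5417)


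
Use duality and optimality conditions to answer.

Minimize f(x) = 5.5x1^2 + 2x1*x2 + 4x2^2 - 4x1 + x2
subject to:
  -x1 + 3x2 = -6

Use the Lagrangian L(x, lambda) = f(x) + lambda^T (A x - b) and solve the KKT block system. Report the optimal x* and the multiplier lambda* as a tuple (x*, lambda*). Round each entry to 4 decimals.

Form the Lagrangian:
  L(x, lambda) = (1/2) x^T Q x + c^T x + lambda^T (A x - b)
Stationarity (grad_x L = 0): Q x + c + A^T lambda = 0.
Primal feasibility: A x = b.

This gives the KKT block system:
  [ Q   A^T ] [ x     ]   [-c ]
  [ A    0  ] [ lambda ] = [ b ]

Solving the linear system:
  x*      = (0.9832, -1.6723)
  lambda* = (3.4706)
  f(x*)   = 7.6092

x* = (0.9832, -1.6723), lambda* = (3.4706)


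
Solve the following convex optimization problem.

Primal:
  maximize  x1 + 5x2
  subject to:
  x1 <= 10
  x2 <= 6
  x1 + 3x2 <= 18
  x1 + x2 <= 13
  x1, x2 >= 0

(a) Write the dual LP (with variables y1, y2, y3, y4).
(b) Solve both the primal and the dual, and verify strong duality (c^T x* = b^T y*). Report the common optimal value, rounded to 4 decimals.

The standard primal-dual pair for 'max c^T x s.t. A x <= b, x >= 0' is:
  Dual:  min b^T y  s.t.  A^T y >= c,  y >= 0.

So the dual LP is:
  minimize  10y1 + 6y2 + 18y3 + 13y4
  subject to:
    y1 + y3 + y4 >= 1
    y2 + 3y3 + y4 >= 5
    y1, y2, y3, y4 >= 0

Solving the primal: x* = (0, 6).
  primal value c^T x* = 30.
Solving the dual: y* = (0, 2, 1, 0).
  dual value b^T y* = 30.
Strong duality: c^T x* = b^T y*. Confirmed.

30


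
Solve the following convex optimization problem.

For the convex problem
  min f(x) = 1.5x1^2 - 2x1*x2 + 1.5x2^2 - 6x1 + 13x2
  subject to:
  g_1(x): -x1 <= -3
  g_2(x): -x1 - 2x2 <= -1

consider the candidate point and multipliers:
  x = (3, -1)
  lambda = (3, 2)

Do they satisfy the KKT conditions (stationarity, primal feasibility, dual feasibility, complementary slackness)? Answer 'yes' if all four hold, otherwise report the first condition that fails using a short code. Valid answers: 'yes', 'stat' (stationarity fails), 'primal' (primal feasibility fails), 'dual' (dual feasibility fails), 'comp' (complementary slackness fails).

Gradient of f: grad f(x) = Q x + c = (5, 4)
Constraint values g_i(x) = a_i^T x - b_i:
  g_1((3, -1)) = 0
  g_2((3, -1)) = 0
Stationarity residual: grad f(x) + sum_i lambda_i a_i = (0, 0)
  -> stationarity OK
Primal feasibility (all g_i <= 0): OK
Dual feasibility (all lambda_i >= 0): OK
Complementary slackness (lambda_i * g_i(x) = 0 for all i): OK

Verdict: yes, KKT holds.

yes


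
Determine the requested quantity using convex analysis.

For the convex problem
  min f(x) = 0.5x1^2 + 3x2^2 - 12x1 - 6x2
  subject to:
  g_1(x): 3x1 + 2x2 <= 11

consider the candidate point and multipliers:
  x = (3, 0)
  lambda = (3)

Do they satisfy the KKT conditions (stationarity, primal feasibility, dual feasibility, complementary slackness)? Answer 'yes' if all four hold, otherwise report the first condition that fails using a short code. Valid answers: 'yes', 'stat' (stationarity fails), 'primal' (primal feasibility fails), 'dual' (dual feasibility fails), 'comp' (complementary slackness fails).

Gradient of f: grad f(x) = Q x + c = (-9, -6)
Constraint values g_i(x) = a_i^T x - b_i:
  g_1((3, 0)) = -2
Stationarity residual: grad f(x) + sum_i lambda_i a_i = (0, 0)
  -> stationarity OK
Primal feasibility (all g_i <= 0): OK
Dual feasibility (all lambda_i >= 0): OK
Complementary slackness (lambda_i * g_i(x) = 0 for all i): FAILS

Verdict: the first failing condition is complementary_slackness -> comp.

comp


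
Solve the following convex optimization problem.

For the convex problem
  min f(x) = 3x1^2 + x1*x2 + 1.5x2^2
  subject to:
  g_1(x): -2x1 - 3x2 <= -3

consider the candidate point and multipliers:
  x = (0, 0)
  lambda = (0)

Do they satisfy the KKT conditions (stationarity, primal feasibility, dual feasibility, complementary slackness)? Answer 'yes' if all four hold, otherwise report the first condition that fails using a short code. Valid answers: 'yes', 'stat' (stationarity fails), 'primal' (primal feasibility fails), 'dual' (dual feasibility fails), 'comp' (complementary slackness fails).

Gradient of f: grad f(x) = Q x + c = (0, 0)
Constraint values g_i(x) = a_i^T x - b_i:
  g_1((0, 0)) = 3
Stationarity residual: grad f(x) + sum_i lambda_i a_i = (0, 0)
  -> stationarity OK
Primal feasibility (all g_i <= 0): FAILS
Dual feasibility (all lambda_i >= 0): OK
Complementary slackness (lambda_i * g_i(x) = 0 for all i): OK

Verdict: the first failing condition is primal_feasibility -> primal.

primal


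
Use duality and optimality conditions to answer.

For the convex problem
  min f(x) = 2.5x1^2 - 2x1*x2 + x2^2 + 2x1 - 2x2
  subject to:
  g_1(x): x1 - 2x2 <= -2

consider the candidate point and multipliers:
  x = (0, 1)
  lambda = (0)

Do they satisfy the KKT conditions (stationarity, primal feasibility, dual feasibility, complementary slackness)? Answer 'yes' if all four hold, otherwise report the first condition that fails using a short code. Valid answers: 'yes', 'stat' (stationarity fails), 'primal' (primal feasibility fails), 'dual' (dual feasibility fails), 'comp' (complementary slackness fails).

Gradient of f: grad f(x) = Q x + c = (0, 0)
Constraint values g_i(x) = a_i^T x - b_i:
  g_1((0, 1)) = 0
Stationarity residual: grad f(x) + sum_i lambda_i a_i = (0, 0)
  -> stationarity OK
Primal feasibility (all g_i <= 0): OK
Dual feasibility (all lambda_i >= 0): OK
Complementary slackness (lambda_i * g_i(x) = 0 for all i): OK

Verdict: yes, KKT holds.

yes


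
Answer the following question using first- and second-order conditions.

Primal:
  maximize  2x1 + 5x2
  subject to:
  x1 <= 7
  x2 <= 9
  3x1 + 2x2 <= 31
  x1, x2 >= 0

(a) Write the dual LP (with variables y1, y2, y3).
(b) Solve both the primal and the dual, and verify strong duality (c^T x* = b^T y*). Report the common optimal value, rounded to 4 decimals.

The standard primal-dual pair for 'max c^T x s.t. A x <= b, x >= 0' is:
  Dual:  min b^T y  s.t.  A^T y >= c,  y >= 0.

So the dual LP is:
  minimize  7y1 + 9y2 + 31y3
  subject to:
    y1 + 3y3 >= 2
    y2 + 2y3 >= 5
    y1, y2, y3 >= 0

Solving the primal: x* = (4.3333, 9).
  primal value c^T x* = 53.6667.
Solving the dual: y* = (0, 3.6667, 0.6667).
  dual value b^T y* = 53.6667.
Strong duality: c^T x* = b^T y*. Confirmed.

53.6667


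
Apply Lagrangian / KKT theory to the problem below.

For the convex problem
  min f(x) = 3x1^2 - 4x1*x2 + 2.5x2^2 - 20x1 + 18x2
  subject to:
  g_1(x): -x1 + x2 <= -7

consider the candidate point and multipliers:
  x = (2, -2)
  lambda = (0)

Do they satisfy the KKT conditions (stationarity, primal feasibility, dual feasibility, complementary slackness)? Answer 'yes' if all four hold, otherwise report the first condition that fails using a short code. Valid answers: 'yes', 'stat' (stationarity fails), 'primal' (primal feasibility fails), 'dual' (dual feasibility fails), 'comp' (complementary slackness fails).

Gradient of f: grad f(x) = Q x + c = (0, 0)
Constraint values g_i(x) = a_i^T x - b_i:
  g_1((2, -2)) = 3
Stationarity residual: grad f(x) + sum_i lambda_i a_i = (0, 0)
  -> stationarity OK
Primal feasibility (all g_i <= 0): FAILS
Dual feasibility (all lambda_i >= 0): OK
Complementary slackness (lambda_i * g_i(x) = 0 for all i): OK

Verdict: the first failing condition is primal_feasibility -> primal.

primal


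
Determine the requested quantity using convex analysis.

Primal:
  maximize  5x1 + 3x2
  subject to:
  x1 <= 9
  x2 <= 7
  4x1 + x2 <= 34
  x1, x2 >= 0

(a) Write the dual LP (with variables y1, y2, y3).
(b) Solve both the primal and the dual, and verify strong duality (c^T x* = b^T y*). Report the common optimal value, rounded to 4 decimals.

The standard primal-dual pair for 'max c^T x s.t. A x <= b, x >= 0' is:
  Dual:  min b^T y  s.t.  A^T y >= c,  y >= 0.

So the dual LP is:
  minimize  9y1 + 7y2 + 34y3
  subject to:
    y1 + 4y3 >= 5
    y2 + y3 >= 3
    y1, y2, y3 >= 0

Solving the primal: x* = (6.75, 7).
  primal value c^T x* = 54.75.
Solving the dual: y* = (0, 1.75, 1.25).
  dual value b^T y* = 54.75.
Strong duality: c^T x* = b^T y*. Confirmed.

54.75


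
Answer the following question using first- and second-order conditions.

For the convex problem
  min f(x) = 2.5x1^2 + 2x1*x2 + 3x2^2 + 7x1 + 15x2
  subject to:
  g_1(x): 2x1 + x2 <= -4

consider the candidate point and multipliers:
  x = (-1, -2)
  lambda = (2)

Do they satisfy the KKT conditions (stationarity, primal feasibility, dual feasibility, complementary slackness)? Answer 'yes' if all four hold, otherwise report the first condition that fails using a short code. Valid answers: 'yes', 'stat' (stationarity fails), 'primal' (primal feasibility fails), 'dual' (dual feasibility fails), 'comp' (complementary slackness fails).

Gradient of f: grad f(x) = Q x + c = (-2, 1)
Constraint values g_i(x) = a_i^T x - b_i:
  g_1((-1, -2)) = 0
Stationarity residual: grad f(x) + sum_i lambda_i a_i = (2, 3)
  -> stationarity FAILS
Primal feasibility (all g_i <= 0): OK
Dual feasibility (all lambda_i >= 0): OK
Complementary slackness (lambda_i * g_i(x) = 0 for all i): OK

Verdict: the first failing condition is stationarity -> stat.

stat


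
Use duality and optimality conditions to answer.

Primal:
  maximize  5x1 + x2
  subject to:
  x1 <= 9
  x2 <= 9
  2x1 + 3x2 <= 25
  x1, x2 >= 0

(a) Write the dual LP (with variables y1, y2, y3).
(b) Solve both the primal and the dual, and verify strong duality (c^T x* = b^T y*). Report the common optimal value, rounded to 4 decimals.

The standard primal-dual pair for 'max c^T x s.t. A x <= b, x >= 0' is:
  Dual:  min b^T y  s.t.  A^T y >= c,  y >= 0.

So the dual LP is:
  minimize  9y1 + 9y2 + 25y3
  subject to:
    y1 + 2y3 >= 5
    y2 + 3y3 >= 1
    y1, y2, y3 >= 0

Solving the primal: x* = (9, 2.3333).
  primal value c^T x* = 47.3333.
Solving the dual: y* = (4.3333, 0, 0.3333).
  dual value b^T y* = 47.3333.
Strong duality: c^T x* = b^T y*. Confirmed.

47.3333


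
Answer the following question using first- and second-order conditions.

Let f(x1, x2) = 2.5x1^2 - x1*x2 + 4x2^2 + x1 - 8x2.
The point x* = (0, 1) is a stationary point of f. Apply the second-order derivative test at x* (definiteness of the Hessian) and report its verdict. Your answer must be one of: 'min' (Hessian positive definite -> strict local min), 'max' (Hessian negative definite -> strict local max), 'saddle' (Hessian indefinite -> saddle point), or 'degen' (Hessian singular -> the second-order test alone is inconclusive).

Compute the Hessian H = grad^2 f:
  H = [[5, -1], [-1, 8]]
Verify stationarity: grad f(x*) = H x* + g = (0, 0).
Eigenvalues of H: 4.6972, 8.3028.
Both eigenvalues > 0, so H is positive definite -> x* is a strict local min.

min


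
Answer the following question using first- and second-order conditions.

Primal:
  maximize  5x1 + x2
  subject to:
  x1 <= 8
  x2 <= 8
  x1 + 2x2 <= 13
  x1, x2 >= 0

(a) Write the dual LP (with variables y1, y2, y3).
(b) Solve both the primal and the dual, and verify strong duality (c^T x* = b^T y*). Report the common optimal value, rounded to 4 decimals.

The standard primal-dual pair for 'max c^T x s.t. A x <= b, x >= 0' is:
  Dual:  min b^T y  s.t.  A^T y >= c,  y >= 0.

So the dual LP is:
  minimize  8y1 + 8y2 + 13y3
  subject to:
    y1 + y3 >= 5
    y2 + 2y3 >= 1
    y1, y2, y3 >= 0

Solving the primal: x* = (8, 2.5).
  primal value c^T x* = 42.5.
Solving the dual: y* = (4.5, 0, 0.5).
  dual value b^T y* = 42.5.
Strong duality: c^T x* = b^T y*. Confirmed.

42.5


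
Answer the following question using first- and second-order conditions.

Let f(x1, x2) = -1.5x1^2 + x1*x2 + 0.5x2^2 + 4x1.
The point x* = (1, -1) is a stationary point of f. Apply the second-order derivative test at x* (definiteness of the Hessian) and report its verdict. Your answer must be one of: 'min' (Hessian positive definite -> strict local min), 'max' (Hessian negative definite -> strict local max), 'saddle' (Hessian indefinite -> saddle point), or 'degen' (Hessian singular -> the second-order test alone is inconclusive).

Compute the Hessian H = grad^2 f:
  H = [[-3, 1], [1, 1]]
Verify stationarity: grad f(x*) = H x* + g = (0, 0).
Eigenvalues of H: -3.2361, 1.2361.
Eigenvalues have mixed signs, so H is indefinite -> x* is a saddle point.

saddle


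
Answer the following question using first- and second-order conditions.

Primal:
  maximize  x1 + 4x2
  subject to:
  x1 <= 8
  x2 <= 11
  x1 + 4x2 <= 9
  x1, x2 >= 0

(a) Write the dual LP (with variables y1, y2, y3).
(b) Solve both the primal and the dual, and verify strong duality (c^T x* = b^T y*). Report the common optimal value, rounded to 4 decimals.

The standard primal-dual pair for 'max c^T x s.t. A x <= b, x >= 0' is:
  Dual:  min b^T y  s.t.  A^T y >= c,  y >= 0.

So the dual LP is:
  minimize  8y1 + 11y2 + 9y3
  subject to:
    y1 + y3 >= 1
    y2 + 4y3 >= 4
    y1, y2, y3 >= 0

Solving the primal: x* = (0, 2.25).
  primal value c^T x* = 9.
Solving the dual: y* = (0, 0, 1).
  dual value b^T y* = 9.
Strong duality: c^T x* = b^T y*. Confirmed.

9


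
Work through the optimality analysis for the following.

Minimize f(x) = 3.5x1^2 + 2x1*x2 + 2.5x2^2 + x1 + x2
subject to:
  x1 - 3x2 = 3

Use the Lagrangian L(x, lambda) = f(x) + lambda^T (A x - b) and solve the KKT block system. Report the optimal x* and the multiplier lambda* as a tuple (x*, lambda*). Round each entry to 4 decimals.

Form the Lagrangian:
  L(x, lambda) = (1/2) x^T Q x + c^T x + lambda^T (A x - b)
Stationarity (grad_x L = 0): Q x + c + A^T lambda = 0.
Primal feasibility: A x = b.

This gives the KKT block system:
  [ Q   A^T ] [ x     ]   [-c ]
  [ A    0  ] [ lambda ] = [ b ]

Solving the linear system:
  x*      = (0.2625, -0.9125)
  lambda* = (-1.0125)
  f(x*)   = 1.1937

x* = (0.2625, -0.9125), lambda* = (-1.0125)


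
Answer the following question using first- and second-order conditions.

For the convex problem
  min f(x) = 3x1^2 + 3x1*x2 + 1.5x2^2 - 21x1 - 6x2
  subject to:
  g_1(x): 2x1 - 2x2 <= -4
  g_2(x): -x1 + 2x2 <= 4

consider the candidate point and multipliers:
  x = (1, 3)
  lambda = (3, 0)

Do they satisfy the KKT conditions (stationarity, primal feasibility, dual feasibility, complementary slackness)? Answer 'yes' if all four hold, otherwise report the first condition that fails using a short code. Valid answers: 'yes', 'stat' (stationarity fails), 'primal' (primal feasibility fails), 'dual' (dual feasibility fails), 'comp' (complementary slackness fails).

Gradient of f: grad f(x) = Q x + c = (-6, 6)
Constraint values g_i(x) = a_i^T x - b_i:
  g_1((1, 3)) = 0
  g_2((1, 3)) = 1
Stationarity residual: grad f(x) + sum_i lambda_i a_i = (0, 0)
  -> stationarity OK
Primal feasibility (all g_i <= 0): FAILS
Dual feasibility (all lambda_i >= 0): OK
Complementary slackness (lambda_i * g_i(x) = 0 for all i): OK

Verdict: the first failing condition is primal_feasibility -> primal.

primal


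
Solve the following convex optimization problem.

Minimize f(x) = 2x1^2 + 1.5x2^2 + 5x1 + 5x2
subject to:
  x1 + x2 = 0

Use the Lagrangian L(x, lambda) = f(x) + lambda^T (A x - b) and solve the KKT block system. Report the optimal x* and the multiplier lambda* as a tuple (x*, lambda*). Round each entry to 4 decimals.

Form the Lagrangian:
  L(x, lambda) = (1/2) x^T Q x + c^T x + lambda^T (A x - b)
Stationarity (grad_x L = 0): Q x + c + A^T lambda = 0.
Primal feasibility: A x = b.

This gives the KKT block system:
  [ Q   A^T ] [ x     ]   [-c ]
  [ A    0  ] [ lambda ] = [ b ]

Solving the linear system:
  x*      = (0, 0)
  lambda* = (-5)
  f(x*)   = 0

x* = (0, 0), lambda* = (-5)


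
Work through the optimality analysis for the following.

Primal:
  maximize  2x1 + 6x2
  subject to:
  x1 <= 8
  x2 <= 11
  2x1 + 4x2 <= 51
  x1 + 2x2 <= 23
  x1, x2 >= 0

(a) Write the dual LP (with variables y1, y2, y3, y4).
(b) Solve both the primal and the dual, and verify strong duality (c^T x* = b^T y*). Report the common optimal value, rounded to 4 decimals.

The standard primal-dual pair for 'max c^T x s.t. A x <= b, x >= 0' is:
  Dual:  min b^T y  s.t.  A^T y >= c,  y >= 0.

So the dual LP is:
  minimize  8y1 + 11y2 + 51y3 + 23y4
  subject to:
    y1 + 2y3 + y4 >= 2
    y2 + 4y3 + 2y4 >= 6
    y1, y2, y3, y4 >= 0

Solving the primal: x* = (1, 11).
  primal value c^T x* = 68.
Solving the dual: y* = (0, 2, 0, 2).
  dual value b^T y* = 68.
Strong duality: c^T x* = b^T y*. Confirmed.

68


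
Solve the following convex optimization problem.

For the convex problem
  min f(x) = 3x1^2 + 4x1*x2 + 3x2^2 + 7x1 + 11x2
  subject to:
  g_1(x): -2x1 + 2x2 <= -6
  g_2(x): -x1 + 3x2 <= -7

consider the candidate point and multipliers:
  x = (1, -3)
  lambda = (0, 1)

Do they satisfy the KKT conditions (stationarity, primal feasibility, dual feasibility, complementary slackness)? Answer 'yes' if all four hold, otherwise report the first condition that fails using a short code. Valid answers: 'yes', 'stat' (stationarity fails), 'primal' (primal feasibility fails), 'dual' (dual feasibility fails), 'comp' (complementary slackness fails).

Gradient of f: grad f(x) = Q x + c = (1, -3)
Constraint values g_i(x) = a_i^T x - b_i:
  g_1((1, -3)) = -2
  g_2((1, -3)) = -3
Stationarity residual: grad f(x) + sum_i lambda_i a_i = (0, 0)
  -> stationarity OK
Primal feasibility (all g_i <= 0): OK
Dual feasibility (all lambda_i >= 0): OK
Complementary slackness (lambda_i * g_i(x) = 0 for all i): FAILS

Verdict: the first failing condition is complementary_slackness -> comp.

comp


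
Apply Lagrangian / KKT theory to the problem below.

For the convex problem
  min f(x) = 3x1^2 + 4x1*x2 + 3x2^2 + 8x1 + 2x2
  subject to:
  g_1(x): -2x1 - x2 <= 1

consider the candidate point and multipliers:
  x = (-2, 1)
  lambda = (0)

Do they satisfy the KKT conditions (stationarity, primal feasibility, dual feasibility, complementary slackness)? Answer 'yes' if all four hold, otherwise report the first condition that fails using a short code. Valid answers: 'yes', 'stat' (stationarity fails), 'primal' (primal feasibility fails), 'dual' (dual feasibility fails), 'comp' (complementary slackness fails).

Gradient of f: grad f(x) = Q x + c = (0, 0)
Constraint values g_i(x) = a_i^T x - b_i:
  g_1((-2, 1)) = 2
Stationarity residual: grad f(x) + sum_i lambda_i a_i = (0, 0)
  -> stationarity OK
Primal feasibility (all g_i <= 0): FAILS
Dual feasibility (all lambda_i >= 0): OK
Complementary slackness (lambda_i * g_i(x) = 0 for all i): OK

Verdict: the first failing condition is primal_feasibility -> primal.

primal


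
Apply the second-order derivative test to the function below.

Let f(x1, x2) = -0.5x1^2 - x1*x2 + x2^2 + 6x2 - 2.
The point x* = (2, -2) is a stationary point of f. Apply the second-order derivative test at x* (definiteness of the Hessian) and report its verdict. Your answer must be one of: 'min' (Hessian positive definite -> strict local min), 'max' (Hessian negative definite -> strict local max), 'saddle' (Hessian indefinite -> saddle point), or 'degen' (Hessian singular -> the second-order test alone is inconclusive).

Compute the Hessian H = grad^2 f:
  H = [[-1, -1], [-1, 2]]
Verify stationarity: grad f(x*) = H x* + g = (0, 0).
Eigenvalues of H: -1.3028, 2.3028.
Eigenvalues have mixed signs, so H is indefinite -> x* is a saddle point.

saddle


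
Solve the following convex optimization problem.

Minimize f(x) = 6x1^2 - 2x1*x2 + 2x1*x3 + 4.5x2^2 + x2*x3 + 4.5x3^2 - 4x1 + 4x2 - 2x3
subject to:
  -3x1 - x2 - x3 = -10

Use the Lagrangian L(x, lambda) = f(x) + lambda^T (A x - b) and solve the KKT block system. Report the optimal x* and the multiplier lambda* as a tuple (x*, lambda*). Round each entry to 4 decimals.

Form the Lagrangian:
  L(x, lambda) = (1/2) x^T Q x + c^T x + lambda^T (A x - b)
Stationarity (grad_x L = 0): Q x + c + A^T lambda = 0.
Primal feasibility: A x = b.

This gives the KKT block system:
  [ Q   A^T ] [ x     ]   [-c ]
  [ A    0  ] [ lambda ] = [ b ]

Solving the linear system:
  x*      = (2.7768, 1.154, 0.5156)
  lambda* = (9.3482)
  f(x*)   = 42.9799

x* = (2.7768, 1.154, 0.5156), lambda* = (9.3482)


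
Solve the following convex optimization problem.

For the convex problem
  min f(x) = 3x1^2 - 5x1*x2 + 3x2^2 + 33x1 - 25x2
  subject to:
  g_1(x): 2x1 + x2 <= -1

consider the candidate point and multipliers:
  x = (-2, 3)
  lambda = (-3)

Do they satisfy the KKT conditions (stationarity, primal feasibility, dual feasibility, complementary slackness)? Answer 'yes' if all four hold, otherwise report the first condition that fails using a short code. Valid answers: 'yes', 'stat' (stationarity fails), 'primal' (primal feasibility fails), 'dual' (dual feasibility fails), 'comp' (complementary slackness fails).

Gradient of f: grad f(x) = Q x + c = (6, 3)
Constraint values g_i(x) = a_i^T x - b_i:
  g_1((-2, 3)) = 0
Stationarity residual: grad f(x) + sum_i lambda_i a_i = (0, 0)
  -> stationarity OK
Primal feasibility (all g_i <= 0): OK
Dual feasibility (all lambda_i >= 0): FAILS
Complementary slackness (lambda_i * g_i(x) = 0 for all i): OK

Verdict: the first failing condition is dual_feasibility -> dual.

dual


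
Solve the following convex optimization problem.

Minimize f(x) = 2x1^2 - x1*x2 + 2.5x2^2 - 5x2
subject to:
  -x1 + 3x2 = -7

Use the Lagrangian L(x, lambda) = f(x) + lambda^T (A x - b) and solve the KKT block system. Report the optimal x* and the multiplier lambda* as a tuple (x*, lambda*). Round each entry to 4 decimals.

Form the Lagrangian:
  L(x, lambda) = (1/2) x^T Q x + c^T x + lambda^T (A x - b)
Stationarity (grad_x L = 0): Q x + c + A^T lambda = 0.
Primal feasibility: A x = b.

This gives the KKT block system:
  [ Q   A^T ] [ x     ]   [-c ]
  [ A    0  ] [ lambda ] = [ b ]

Solving the linear system:
  x*      = (0.8286, -2.0571)
  lambda* = (5.3714)
  f(x*)   = 23.9429

x* = (0.8286, -2.0571), lambda* = (5.3714)


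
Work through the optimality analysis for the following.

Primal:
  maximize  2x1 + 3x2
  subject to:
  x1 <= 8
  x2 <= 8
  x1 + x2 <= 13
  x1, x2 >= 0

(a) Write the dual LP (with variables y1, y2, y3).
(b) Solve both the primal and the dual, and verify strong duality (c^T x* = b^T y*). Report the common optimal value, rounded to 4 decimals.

The standard primal-dual pair for 'max c^T x s.t. A x <= b, x >= 0' is:
  Dual:  min b^T y  s.t.  A^T y >= c,  y >= 0.

So the dual LP is:
  minimize  8y1 + 8y2 + 13y3
  subject to:
    y1 + y3 >= 2
    y2 + y3 >= 3
    y1, y2, y3 >= 0

Solving the primal: x* = (5, 8).
  primal value c^T x* = 34.
Solving the dual: y* = (0, 1, 2).
  dual value b^T y* = 34.
Strong duality: c^T x* = b^T y*. Confirmed.

34


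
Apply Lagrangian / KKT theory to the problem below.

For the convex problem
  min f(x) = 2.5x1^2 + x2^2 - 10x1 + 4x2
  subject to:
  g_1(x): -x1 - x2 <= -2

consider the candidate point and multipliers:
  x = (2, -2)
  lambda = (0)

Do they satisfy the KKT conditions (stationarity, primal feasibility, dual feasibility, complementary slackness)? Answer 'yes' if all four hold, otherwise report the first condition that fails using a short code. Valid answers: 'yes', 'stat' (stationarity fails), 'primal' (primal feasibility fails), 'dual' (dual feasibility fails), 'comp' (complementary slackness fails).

Gradient of f: grad f(x) = Q x + c = (0, 0)
Constraint values g_i(x) = a_i^T x - b_i:
  g_1((2, -2)) = 2
Stationarity residual: grad f(x) + sum_i lambda_i a_i = (0, 0)
  -> stationarity OK
Primal feasibility (all g_i <= 0): FAILS
Dual feasibility (all lambda_i >= 0): OK
Complementary slackness (lambda_i * g_i(x) = 0 for all i): OK

Verdict: the first failing condition is primal_feasibility -> primal.

primal


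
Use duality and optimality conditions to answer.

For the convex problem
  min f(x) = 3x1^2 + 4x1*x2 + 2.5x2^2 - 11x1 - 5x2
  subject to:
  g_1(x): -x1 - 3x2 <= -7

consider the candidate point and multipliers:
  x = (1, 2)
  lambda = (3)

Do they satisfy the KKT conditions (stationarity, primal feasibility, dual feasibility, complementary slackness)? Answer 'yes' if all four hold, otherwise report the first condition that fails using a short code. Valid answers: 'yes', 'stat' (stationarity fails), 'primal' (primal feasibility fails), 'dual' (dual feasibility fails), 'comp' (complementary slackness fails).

Gradient of f: grad f(x) = Q x + c = (3, 9)
Constraint values g_i(x) = a_i^T x - b_i:
  g_1((1, 2)) = 0
Stationarity residual: grad f(x) + sum_i lambda_i a_i = (0, 0)
  -> stationarity OK
Primal feasibility (all g_i <= 0): OK
Dual feasibility (all lambda_i >= 0): OK
Complementary slackness (lambda_i * g_i(x) = 0 for all i): OK

Verdict: yes, KKT holds.

yes


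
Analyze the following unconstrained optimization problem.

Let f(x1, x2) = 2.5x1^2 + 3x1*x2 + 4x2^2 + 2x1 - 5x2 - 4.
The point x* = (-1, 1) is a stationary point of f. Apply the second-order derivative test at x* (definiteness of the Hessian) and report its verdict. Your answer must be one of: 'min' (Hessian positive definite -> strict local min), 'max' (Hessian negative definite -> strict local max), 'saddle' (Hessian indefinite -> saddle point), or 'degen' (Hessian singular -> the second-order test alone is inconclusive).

Compute the Hessian H = grad^2 f:
  H = [[5, 3], [3, 8]]
Verify stationarity: grad f(x*) = H x* + g = (0, 0).
Eigenvalues of H: 3.1459, 9.8541.
Both eigenvalues > 0, so H is positive definite -> x* is a strict local min.

min


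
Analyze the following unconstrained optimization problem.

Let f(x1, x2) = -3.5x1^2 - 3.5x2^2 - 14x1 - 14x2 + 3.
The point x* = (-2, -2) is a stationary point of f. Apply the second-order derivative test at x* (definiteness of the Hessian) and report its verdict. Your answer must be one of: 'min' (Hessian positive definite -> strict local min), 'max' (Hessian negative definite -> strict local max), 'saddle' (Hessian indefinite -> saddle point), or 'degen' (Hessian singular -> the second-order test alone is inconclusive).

Compute the Hessian H = grad^2 f:
  H = [[-7, 0], [0, -7]]
Verify stationarity: grad f(x*) = H x* + g = (0, 0).
Eigenvalues of H: -7, -7.
Both eigenvalues < 0, so H is negative definite -> x* is a strict local max.

max


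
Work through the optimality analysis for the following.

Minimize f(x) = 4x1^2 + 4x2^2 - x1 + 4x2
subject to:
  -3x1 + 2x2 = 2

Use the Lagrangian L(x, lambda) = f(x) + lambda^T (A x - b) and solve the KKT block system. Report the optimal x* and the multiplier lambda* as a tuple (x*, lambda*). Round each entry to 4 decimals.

Form the Lagrangian:
  L(x, lambda) = (1/2) x^T Q x + c^T x + lambda^T (A x - b)
Stationarity (grad_x L = 0): Q x + c + A^T lambda = 0.
Primal feasibility: A x = b.

This gives the KKT block system:
  [ Q   A^T ] [ x     ]   [-c ]
  [ A    0  ] [ lambda ] = [ b ]

Solving the linear system:
  x*      = (-0.6538, 0.0192)
  lambda* = (-2.0769)
  f(x*)   = 2.4423

x* = (-0.6538, 0.0192), lambda* = (-2.0769)


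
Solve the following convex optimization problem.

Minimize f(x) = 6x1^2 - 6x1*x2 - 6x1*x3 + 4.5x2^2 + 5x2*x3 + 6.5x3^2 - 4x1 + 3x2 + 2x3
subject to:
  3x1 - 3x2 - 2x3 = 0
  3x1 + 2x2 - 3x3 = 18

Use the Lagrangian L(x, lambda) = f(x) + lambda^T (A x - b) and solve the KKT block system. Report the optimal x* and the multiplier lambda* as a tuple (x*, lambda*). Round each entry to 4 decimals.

Form the Lagrangian:
  L(x, lambda) = (1/2) x^T Q x + c^T x + lambda^T (A x - b)
Stationarity (grad_x L = 0): Q x + c + A^T lambda = 0.
Primal feasibility: A x = b.

This gives the KKT block system:
  [ Q   A^T ] [ x     ]   [-c ]
  [ A    0  ] [ lambda ] = [ b ]

Solving the linear system:
  x*      = (2.404, 3.324, -1.38)
  lambda* = (0.5605, -4.9552)
  f(x*)   = 43.3944

x* = (2.404, 3.324, -1.38), lambda* = (0.5605, -4.9552)


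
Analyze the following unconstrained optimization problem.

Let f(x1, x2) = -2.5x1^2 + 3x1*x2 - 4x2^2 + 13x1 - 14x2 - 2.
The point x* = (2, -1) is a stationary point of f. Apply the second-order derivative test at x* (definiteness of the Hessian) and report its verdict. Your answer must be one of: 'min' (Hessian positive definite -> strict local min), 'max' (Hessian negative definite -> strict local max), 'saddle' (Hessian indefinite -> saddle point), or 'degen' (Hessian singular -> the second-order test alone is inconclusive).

Compute the Hessian H = grad^2 f:
  H = [[-5, 3], [3, -8]]
Verify stationarity: grad f(x*) = H x* + g = (0, 0).
Eigenvalues of H: -9.8541, -3.1459.
Both eigenvalues < 0, so H is negative definite -> x* is a strict local max.

max


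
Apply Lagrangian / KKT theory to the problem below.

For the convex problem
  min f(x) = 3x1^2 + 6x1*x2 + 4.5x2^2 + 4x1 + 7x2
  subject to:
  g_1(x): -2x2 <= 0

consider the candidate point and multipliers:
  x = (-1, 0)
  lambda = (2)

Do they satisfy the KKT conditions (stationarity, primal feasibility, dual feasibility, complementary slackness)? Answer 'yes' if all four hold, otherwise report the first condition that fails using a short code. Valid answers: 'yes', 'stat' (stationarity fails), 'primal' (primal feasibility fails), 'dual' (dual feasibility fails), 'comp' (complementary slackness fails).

Gradient of f: grad f(x) = Q x + c = (-2, 1)
Constraint values g_i(x) = a_i^T x - b_i:
  g_1((-1, 0)) = 0
Stationarity residual: grad f(x) + sum_i lambda_i a_i = (-2, -3)
  -> stationarity FAILS
Primal feasibility (all g_i <= 0): OK
Dual feasibility (all lambda_i >= 0): OK
Complementary slackness (lambda_i * g_i(x) = 0 for all i): OK

Verdict: the first failing condition is stationarity -> stat.

stat


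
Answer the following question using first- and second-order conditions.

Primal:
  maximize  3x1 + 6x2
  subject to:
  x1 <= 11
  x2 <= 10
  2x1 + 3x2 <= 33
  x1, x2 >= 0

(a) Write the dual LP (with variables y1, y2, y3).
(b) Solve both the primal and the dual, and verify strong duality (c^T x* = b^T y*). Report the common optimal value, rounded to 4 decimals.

The standard primal-dual pair for 'max c^T x s.t. A x <= b, x >= 0' is:
  Dual:  min b^T y  s.t.  A^T y >= c,  y >= 0.

So the dual LP is:
  minimize  11y1 + 10y2 + 33y3
  subject to:
    y1 + 2y3 >= 3
    y2 + 3y3 >= 6
    y1, y2, y3 >= 0

Solving the primal: x* = (1.5, 10).
  primal value c^T x* = 64.5.
Solving the dual: y* = (0, 1.5, 1.5).
  dual value b^T y* = 64.5.
Strong duality: c^T x* = b^T y*. Confirmed.

64.5


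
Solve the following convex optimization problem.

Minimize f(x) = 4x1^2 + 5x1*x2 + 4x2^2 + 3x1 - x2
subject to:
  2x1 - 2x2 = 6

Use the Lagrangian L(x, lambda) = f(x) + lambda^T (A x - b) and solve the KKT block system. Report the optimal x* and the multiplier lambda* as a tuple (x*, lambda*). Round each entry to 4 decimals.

Form the Lagrangian:
  L(x, lambda) = (1/2) x^T Q x + c^T x + lambda^T (A x - b)
Stationarity (grad_x L = 0): Q x + c + A^T lambda = 0.
Primal feasibility: A x = b.

This gives the KKT block system:
  [ Q   A^T ] [ x     ]   [-c ]
  [ A    0  ] [ lambda ] = [ b ]

Solving the linear system:
  x*      = (1.4231, -1.5769)
  lambda* = (-3.25)
  f(x*)   = 12.6731

x* = (1.4231, -1.5769), lambda* = (-3.25)


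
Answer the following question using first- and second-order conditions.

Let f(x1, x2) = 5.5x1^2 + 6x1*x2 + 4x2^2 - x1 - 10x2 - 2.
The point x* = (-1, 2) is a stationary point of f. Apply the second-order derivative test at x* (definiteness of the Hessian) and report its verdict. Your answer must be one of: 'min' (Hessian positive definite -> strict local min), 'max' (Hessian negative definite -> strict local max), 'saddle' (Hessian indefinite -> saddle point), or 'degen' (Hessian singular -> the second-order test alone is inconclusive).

Compute the Hessian H = grad^2 f:
  H = [[11, 6], [6, 8]]
Verify stationarity: grad f(x*) = H x* + g = (0, 0).
Eigenvalues of H: 3.3153, 15.6847.
Both eigenvalues > 0, so H is positive definite -> x* is a strict local min.

min


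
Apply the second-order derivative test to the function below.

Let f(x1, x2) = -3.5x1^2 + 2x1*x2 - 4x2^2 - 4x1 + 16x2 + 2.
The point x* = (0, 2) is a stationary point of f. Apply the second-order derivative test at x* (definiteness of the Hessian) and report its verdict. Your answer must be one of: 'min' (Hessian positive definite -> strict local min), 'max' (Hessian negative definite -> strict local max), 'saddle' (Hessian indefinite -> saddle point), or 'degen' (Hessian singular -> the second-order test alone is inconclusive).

Compute the Hessian H = grad^2 f:
  H = [[-7, 2], [2, -8]]
Verify stationarity: grad f(x*) = H x* + g = (0, 0).
Eigenvalues of H: -9.5616, -5.4384.
Both eigenvalues < 0, so H is negative definite -> x* is a strict local max.

max


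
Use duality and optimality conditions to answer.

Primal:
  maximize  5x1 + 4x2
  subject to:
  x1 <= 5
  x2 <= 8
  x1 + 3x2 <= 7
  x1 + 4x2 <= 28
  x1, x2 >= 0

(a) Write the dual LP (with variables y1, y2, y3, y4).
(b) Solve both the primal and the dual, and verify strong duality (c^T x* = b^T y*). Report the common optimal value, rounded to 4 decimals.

The standard primal-dual pair for 'max c^T x s.t. A x <= b, x >= 0' is:
  Dual:  min b^T y  s.t.  A^T y >= c,  y >= 0.

So the dual LP is:
  minimize  5y1 + 8y2 + 7y3 + 28y4
  subject to:
    y1 + y3 + y4 >= 5
    y2 + 3y3 + 4y4 >= 4
    y1, y2, y3, y4 >= 0

Solving the primal: x* = (5, 0.6667).
  primal value c^T x* = 27.6667.
Solving the dual: y* = (3.6667, 0, 1.3333, 0).
  dual value b^T y* = 27.6667.
Strong duality: c^T x* = b^T y*. Confirmed.

27.6667


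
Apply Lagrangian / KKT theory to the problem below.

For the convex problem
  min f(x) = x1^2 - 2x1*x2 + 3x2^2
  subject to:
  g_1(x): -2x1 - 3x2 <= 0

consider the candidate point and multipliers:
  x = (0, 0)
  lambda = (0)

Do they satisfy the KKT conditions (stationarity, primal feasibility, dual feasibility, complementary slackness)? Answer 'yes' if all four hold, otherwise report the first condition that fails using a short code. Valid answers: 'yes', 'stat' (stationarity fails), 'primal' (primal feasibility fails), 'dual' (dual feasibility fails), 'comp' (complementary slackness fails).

Gradient of f: grad f(x) = Q x + c = (0, 0)
Constraint values g_i(x) = a_i^T x - b_i:
  g_1((0, 0)) = 0
Stationarity residual: grad f(x) + sum_i lambda_i a_i = (0, 0)
  -> stationarity OK
Primal feasibility (all g_i <= 0): OK
Dual feasibility (all lambda_i >= 0): OK
Complementary slackness (lambda_i * g_i(x) = 0 for all i): OK

Verdict: yes, KKT holds.

yes
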